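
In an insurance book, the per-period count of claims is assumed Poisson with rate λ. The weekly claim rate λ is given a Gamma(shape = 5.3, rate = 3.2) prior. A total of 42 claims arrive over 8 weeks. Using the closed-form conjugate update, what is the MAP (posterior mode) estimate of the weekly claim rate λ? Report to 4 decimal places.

With a Gamma(shape α, rate β) prior, the Poisson likelihood is conjugate: the posterior is Gamma(α + ΣXᵢ, β + n).
Posterior: Gamma(α+S, β+n) = Gamma(5.3+42, 3.2+8) = Gamma(47.3, 11.2).
Mode of Gamma(α,β) for α≥1 is (α−1)/β = 46.3/11.2 = 4.1339.

4.1339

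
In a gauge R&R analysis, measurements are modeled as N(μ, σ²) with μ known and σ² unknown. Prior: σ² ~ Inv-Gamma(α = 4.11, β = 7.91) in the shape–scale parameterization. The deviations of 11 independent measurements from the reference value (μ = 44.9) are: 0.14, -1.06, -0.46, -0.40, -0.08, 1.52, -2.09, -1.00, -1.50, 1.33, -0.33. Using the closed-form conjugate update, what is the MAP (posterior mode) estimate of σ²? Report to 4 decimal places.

With known mean μ and an Inverse-Gamma(α, β) prior on σ², the Normal likelihood is conjugate: posterior is Inv-Gamma(α + n/2, β + Σ(xᵢ−μ)²/2).
Σ(xᵢ−μ)² = (0.14)² + (-1.06)² + (-0.46)² + (-0.40)² + (-0.08)² + (1.52)² + (-2.09)² + (-1.00)² + (-1.50)² + (1.33)² + (-0.33)² = 13.3275.
Posterior: Inv-Gamma(4.11 + 11/2, 7.91 + 13.3275/2) = Inv-Gamma(9.61, 14.57375).
Mode = β/(α+1) = 14.57375/10.61 = 1.3736.

1.3736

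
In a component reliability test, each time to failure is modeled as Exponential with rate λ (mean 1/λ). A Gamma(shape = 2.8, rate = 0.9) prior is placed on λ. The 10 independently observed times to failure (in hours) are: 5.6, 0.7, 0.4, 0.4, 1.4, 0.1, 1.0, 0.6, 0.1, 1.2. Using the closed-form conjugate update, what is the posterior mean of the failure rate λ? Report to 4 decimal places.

1.0323

With a Gamma(shape α, rate β) prior on the exponential rate λ, the posterior after n observations with total T = Σxᵢ is Gamma(α+n, β+T).
Sum of observations T = 11.5 hours; n = 10.
Posterior: Gamma(2.8+10, 0.9+11.5) = Gamma(12.8, 12.4).
Posterior mean of λ = α/β = 12.8/12.4 = 1.0323.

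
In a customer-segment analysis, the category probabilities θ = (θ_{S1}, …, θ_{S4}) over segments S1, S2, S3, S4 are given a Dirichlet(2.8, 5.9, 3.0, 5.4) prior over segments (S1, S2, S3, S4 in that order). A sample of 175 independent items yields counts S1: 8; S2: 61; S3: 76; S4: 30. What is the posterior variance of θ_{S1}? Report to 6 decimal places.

The Dirichlet prior is conjugate to the Multinomial likelihood: each posterior αⱼ = prior αⱼ + observed count nⱼ.
Posterior concentration: (10.8, 66.9, 79.0, 35.4), total = 192.1.
Var[θ_j] = α_j(Σα−α_j)/((Σα)²(Σα+1)) = 10.8·181.3/(192.1²·193.1) = 0.000275.

0.000275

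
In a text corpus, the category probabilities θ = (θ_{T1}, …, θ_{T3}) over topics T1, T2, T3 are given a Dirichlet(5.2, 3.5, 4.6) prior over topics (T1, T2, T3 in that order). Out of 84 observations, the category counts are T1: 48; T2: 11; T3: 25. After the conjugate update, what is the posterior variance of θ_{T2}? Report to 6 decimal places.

The Dirichlet prior is conjugate to the Multinomial likelihood: each posterior αⱼ = prior αⱼ + observed count nⱼ.
Posterior concentration: (53.2, 14.5, 29.6), total = 97.3.
Var[θ_j] = α_j(Σα−α_j)/((Σα)²(Σα+1)) = 14.5·82.8/(97.3²·98.3) = 0.001290.

0.001290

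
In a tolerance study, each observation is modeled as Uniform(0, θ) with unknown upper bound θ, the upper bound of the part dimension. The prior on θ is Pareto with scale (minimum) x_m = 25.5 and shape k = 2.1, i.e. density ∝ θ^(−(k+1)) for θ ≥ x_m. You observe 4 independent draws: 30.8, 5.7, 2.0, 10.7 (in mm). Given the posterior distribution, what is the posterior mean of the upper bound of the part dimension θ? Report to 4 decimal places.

36.8392

A Pareto(scale x_m, shape k) prior on the upper bound θ of Uniform(0, θ) is conjugate: posterior is Pareto(max(x_m, max xᵢ), k + n).
Sample maximum = 30.8; prior scale x_m = 25.5 → posterior scale = max = 30.8.
Posterior shape = 2.1 + 4 = 6.1.
E[θ|data] = k·x_m/(k−1) = 6.1·30.8/5.1 = 36.8392.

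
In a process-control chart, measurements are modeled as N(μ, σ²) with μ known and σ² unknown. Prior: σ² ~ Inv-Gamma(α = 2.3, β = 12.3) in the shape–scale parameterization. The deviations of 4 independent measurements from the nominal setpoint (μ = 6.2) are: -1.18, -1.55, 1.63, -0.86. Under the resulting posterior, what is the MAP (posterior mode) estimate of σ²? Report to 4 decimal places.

With known mean μ and an Inverse-Gamma(α, β) prior on σ², the Normal likelihood is conjugate: posterior is Inv-Gamma(α + n/2, β + Σ(xᵢ−μ)²/2).
Σ(xᵢ−μ)² = (-1.18)² + (-1.55)² + (1.63)² + (-0.86)² = 7.1914.
Posterior: Inv-Gamma(2.3 + 4/2, 12.3 + 7.1914/2) = Inv-Gamma(4.30, 15.89570).
Mode = β/(α+1) = 15.89570/5.30 = 2.9992.

2.9992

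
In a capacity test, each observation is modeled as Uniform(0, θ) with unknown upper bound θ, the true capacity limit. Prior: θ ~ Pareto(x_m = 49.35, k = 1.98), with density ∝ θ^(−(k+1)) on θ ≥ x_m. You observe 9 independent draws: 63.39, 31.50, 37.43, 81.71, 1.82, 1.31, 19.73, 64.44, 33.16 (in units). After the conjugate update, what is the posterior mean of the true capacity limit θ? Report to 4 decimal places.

89.8974

A Pareto(scale x_m, shape k) prior on the upper bound θ of Uniform(0, θ) is conjugate: posterior is Pareto(max(x_m, max xᵢ), k + n).
Sample maximum = 81.71; prior scale x_m = 49.35 → posterior scale = max = 81.71.
Posterior shape = 1.98 + 9 = 10.98.
E[θ|data] = k·x_m/(k−1) = 10.98·81.71/9.98 = 89.8974.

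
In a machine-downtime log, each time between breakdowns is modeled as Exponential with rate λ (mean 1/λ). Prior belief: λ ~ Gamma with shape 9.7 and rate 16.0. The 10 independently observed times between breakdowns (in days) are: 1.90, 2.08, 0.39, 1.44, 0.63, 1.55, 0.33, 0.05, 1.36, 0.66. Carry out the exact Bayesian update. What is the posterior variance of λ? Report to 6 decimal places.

0.028287

With a Gamma(shape α, rate β) prior on the exponential rate λ, the posterior after n observations with total T = Σxᵢ is Gamma(α+n, β+T).
Sum of observations T = 10.39 days; n = 10.
Posterior: Gamma(9.7+10, 16.0+10.39) = Gamma(19.7, 26.39).
Var = α/β² = 0.028287.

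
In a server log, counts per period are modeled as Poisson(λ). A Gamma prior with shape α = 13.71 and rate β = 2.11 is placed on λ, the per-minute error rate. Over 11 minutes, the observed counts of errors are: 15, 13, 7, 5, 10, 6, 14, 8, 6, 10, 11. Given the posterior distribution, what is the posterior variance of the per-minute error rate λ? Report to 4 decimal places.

0.6907

With a Gamma(shape α, rate β) prior, the Poisson likelihood is conjugate: the posterior is Gamma(α + ΣXᵢ, β + n).
Sum of counts S = 105 over n = 11 minutes.
Posterior: Gamma(α+S, β+n) = Gamma(13.71+105, 2.11+11) = Gamma(118.71, 13.11).
Var = α/β² = 118.71/13.11² = 0.6907.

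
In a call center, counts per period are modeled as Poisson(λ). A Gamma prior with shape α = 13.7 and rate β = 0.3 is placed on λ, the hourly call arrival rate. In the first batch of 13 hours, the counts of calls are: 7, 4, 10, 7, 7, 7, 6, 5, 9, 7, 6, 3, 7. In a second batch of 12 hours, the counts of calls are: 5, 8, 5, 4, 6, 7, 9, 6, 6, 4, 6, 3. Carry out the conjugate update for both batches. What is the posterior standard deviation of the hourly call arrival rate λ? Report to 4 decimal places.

0.5119

With a Gamma(shape α, rate β) prior, the Poisson likelihood is conjugate: the posterior is Gamma(α + ΣXᵢ, β + n).
Batch 1: sum of counts S = 85 over n = 13 hours.
After batch 1: Gamma(α+S, β+n) = Gamma(13.7+85, 0.3+13) = Gamma(98.7, 13.3).
Batch 2: sum of counts S = 69 over n = 12 hours.
After batch 2: Gamma(α+S, β+n) = Gamma(98.7+69, 13.3+12) = Gamma(167.7, 25.3).
SD = √α/β = √167.7/25.3 = 0.5119.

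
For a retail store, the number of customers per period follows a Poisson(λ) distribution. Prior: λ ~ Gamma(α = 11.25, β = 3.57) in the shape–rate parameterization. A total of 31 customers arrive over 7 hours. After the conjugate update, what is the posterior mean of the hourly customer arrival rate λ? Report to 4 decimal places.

With a Gamma(shape α, rate β) prior, the Poisson likelihood is conjugate: the posterior is Gamma(α + ΣXᵢ, β + n).
Posterior: Gamma(α+S, β+n) = Gamma(11.25+31, 3.57+7) = Gamma(42.25, 10.57).
Posterior mean = α/β = 42.25/10.57 = 3.9972.

3.9972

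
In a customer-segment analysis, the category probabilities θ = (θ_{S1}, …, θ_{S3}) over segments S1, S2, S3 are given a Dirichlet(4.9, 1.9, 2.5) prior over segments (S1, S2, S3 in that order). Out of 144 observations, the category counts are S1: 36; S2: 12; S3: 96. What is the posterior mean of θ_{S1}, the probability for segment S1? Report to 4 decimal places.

0.2668

The Dirichlet prior is conjugate to the Multinomial likelihood: each posterior αⱼ = prior αⱼ + observed count nⱼ.
Posterior concentration: (40.9, 13.9, 98.5), total = 153.3.
E[θ_{S1}|data] = α_{S1}/Σα = 40.9/153.3 = 0.2668.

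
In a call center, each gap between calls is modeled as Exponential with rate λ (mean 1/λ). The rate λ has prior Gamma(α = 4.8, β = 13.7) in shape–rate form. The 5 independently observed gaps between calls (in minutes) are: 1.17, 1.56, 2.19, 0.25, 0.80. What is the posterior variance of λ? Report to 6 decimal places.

0.025329

With a Gamma(shape α, rate β) prior on the exponential rate λ, the posterior after n observations with total T = Σxᵢ is Gamma(α+n, β+T).
Sum of observations T = 5.97 minutes; n = 5.
Posterior: Gamma(4.8+5, 13.7+5.97) = Gamma(9.8, 19.67).
Var = α/β² = 0.025329.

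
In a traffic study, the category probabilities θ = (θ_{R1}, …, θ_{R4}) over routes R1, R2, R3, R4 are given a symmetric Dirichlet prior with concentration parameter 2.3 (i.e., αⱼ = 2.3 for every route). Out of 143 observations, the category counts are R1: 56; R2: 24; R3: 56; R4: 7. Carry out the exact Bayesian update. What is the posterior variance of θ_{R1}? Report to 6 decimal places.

The Dirichlet prior is conjugate to the Multinomial likelihood: each posterior αⱼ = prior αⱼ + observed count nⱼ.
Posterior concentration: (58.3, 26.3, 58.3, 9.3), total = 152.2.
Var[θ_j] = α_j(Σα−α_j)/((Σα)²(Σα+1)) = 58.3·93.9/(152.2²·153.2) = 0.001543.

0.001543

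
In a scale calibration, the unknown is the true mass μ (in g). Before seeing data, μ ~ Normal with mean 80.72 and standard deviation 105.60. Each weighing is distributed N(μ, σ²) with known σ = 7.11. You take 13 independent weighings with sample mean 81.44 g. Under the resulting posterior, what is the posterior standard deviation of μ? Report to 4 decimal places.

1.9716

For Normal data with known variance σ², a Normal(μ₀, σ₀²) prior on μ is conjugate. Posterior precision = 1/σ₀² + n/σ²; posterior mean is the precision-weighted average of μ₀ and x̄.
σ₀² = 105.60² = 11151.36, σ² = 7.11² = 50.5521; σ² + n·σ₀² = 50.5521 + 13·11151.36 = 145018.2321.
Posterior precision = 1/σ₀² + n/σ² = 1/11151.36 + 13/50.5521 = (σ² + n·σ₀²)/(σ₀²σ²) = 145018.2321/(11151.36·50.5521); posterior variance σₙ² = σ₀²σ²/(σ² + n·σ₀²) = 11151.36·50.5521/145018.2321 = 3.887268.
Posterior SD = √σₙ² = √(11151.36·50.5521/145018.2321) = 1.9716.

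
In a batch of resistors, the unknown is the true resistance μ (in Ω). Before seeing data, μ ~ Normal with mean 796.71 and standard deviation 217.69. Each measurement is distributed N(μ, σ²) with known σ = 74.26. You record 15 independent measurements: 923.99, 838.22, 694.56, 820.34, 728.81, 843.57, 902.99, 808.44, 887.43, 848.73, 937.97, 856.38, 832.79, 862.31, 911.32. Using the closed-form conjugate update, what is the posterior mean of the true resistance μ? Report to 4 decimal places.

For Normal data with known variance σ², a Normal(μ₀, σ₀²) prior on μ is conjugate. Posterior precision = 1/σ₀² + n/σ²; posterior mean is the precision-weighted average of μ₀ and x̄.
Σxᵢ = 923.99 + 838.22 + 694.56 + 820.34 + 728.81 + 843.57 + 902.99 + 808.44 + 887.43 + 848.73 + 937.97 + 856.38 + 832.79 + 862.31 + 911.32 = 12697.85, so n·x̄ = 12697.85.
σ₀² = 217.69² = 47388.9361, σ² = 74.26² = 5514.5476; σ² + n·σ₀² = 5514.5476 + 15·47388.9361 = 716348.5891.
Posterior mean = (μ₀/σ₀² + n·x̄/σ²)/(1/σ₀² + n/σ²) = (σ²·μ₀ + σ₀²·n·x̄)/(σ² + n·σ₀²) = (5514.5476·796.71 + 47388.9361·12697.85)/716348.5891 = 606131097.475781/716348.5891 = 846.1399.

846.1399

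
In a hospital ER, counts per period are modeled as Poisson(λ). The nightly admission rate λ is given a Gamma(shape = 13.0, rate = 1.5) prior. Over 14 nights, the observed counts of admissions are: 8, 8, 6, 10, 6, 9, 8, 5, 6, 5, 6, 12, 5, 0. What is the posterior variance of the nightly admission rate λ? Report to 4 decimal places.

With a Gamma(shape α, rate β) prior, the Poisson likelihood is conjugate: the posterior is Gamma(α + ΣXᵢ, β + n).
Sum of counts S = 94 over n = 14 nights.
Posterior: Gamma(α+S, β+n) = Gamma(13.0+94, 1.5+14) = Gamma(107.0, 15.5).
Var = α/β² = 107.0/15.5² = 0.4454.

0.4454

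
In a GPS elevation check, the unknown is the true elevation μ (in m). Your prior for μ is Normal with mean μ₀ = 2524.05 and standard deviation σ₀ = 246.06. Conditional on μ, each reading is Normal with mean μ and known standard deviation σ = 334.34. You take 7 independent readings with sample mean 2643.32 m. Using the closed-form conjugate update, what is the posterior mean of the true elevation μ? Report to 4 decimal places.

2618.4277

For Normal data with known variance σ², a Normal(μ₀, σ₀²) prior on μ is conjugate. Posterior precision = 1/σ₀² + n/σ²; posterior mean is the precision-weighted average of μ₀ and x̄.
n·x̄ = 7·2643.32 = 18503.24.
σ₀² = 246.06² = 60545.5236, σ² = 334.34² = 111783.2356; σ² + n·σ₀² = 111783.2356 + 7·60545.5236 = 535601.9008.
Posterior mean = (μ₀/σ₀² + n·x̄/σ²)/(1/σ₀² + n/σ²) = (σ²·μ₀ + σ₀²·n·x̄)/(σ² + n·σ₀²) = (111783.2356·2524.05 + 60545.5236·18503.24)/535601.9008 = 1402434829.912644/535601.9008 = 2618.4277.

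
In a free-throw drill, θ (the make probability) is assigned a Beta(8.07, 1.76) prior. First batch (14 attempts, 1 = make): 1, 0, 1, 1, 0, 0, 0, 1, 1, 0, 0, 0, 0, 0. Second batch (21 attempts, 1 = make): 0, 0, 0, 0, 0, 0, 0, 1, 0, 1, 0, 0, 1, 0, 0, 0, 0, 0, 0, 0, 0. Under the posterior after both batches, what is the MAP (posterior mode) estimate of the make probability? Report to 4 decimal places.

0.3519

The Beta prior is conjugate to a Binomial/Bernoulli likelihood; the update adds successes to α and failures to β.
After batch 1: Beta(8.07+5, 1.76+9) = Beta(13.07, 10.76).
After batch 2: Beta(13.07+3, 10.76+18) = Beta(16.07, 28.76).
Mode of Beta(a,b) for a,b>1 is (a−1)/(a+b−2) = 15.07/42.83 = 0.3519.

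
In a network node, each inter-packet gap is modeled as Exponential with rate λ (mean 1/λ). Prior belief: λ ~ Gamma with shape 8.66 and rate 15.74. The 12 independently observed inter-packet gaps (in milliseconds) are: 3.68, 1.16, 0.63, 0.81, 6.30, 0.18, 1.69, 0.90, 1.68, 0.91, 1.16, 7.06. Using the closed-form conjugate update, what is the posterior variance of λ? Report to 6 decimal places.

0.011768

With a Gamma(shape α, rate β) prior on the exponential rate λ, the posterior after n observations with total T = Σxᵢ is Gamma(α+n, β+T).
Sum of observations T = 26.16 milliseconds; n = 12.
Posterior: Gamma(8.66+12, 15.74+26.16) = Gamma(20.66, 41.90).
Var = α/β² = 0.011768.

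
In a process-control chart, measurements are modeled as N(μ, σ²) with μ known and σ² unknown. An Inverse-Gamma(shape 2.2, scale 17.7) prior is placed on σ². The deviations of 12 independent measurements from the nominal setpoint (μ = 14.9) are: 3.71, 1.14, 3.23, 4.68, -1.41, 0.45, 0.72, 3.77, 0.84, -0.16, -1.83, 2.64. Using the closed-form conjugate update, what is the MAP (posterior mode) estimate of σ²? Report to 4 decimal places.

With known mean μ and an Inverse-Gamma(α, β) prior on σ², the Normal likelihood is conjugate: posterior is Inv-Gamma(α + n/2, β + Σ(xᵢ−μ)²/2).
Σ(xᵢ−μ)² = (3.71)² + (1.14)² + (3.23)² + (4.68)² + (-1.41)² + (0.45)² + (0.72)² + (3.77)² + (0.84)² + (-0.16)² + (-1.83)² + (2.64)² = 75.3706.
Posterior: Inv-Gamma(2.2 + 12/2, 17.7 + 75.3706/2) = Inv-Gamma(8.20, 55.38530).
Mode = β/(α+1) = 55.38530/9.20 = 6.0201.

6.0201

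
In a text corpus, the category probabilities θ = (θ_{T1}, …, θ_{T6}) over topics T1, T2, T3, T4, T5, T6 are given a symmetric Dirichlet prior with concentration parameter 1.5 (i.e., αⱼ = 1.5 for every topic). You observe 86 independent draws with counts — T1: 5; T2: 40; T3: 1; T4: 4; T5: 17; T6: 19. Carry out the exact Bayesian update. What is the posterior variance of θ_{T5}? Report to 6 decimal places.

0.001633

The Dirichlet prior is conjugate to the Multinomial likelihood: each posterior αⱼ = prior αⱼ + observed count nⱼ.
Posterior concentration: (6.5, 41.5, 2.5, 5.5, 18.5, 20.5), total = 95.0.
Var[θ_j] = α_j(Σα−α_j)/((Σα)²(Σα+1)) = 18.5·76.5/(95.0²·96.0) = 0.001633.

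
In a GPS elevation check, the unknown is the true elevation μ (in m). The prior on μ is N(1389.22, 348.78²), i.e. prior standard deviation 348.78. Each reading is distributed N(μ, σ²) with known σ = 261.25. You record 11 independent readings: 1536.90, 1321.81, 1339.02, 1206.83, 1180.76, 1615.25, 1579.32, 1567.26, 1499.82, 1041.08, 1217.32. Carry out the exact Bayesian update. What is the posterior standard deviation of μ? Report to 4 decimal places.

For Normal data with known variance σ², a Normal(μ₀, σ₀²) prior on μ is conjugate. Posterior precision = 1/σ₀² + n/σ²; posterior mean is the precision-weighted average of μ₀ and x̄.
σ₀² = 348.78² = 121647.4884, σ² = 261.25² = 68251.5625; σ² + n·σ₀² = 68251.5625 + 11·121647.4884 = 1406373.9349.
Posterior precision = 1/σ₀² + n/σ² = 1/121647.4884 + 11/68251.5625 = (σ² + n·σ₀²)/(σ₀²σ²) = 1406373.9349/(121647.4884·68251.5625); posterior variance σₙ² = σ₀²σ²/(σ² + n·σ₀²) = 121647.4884·68251.5625/1406373.9349 = 5903.572977.
Posterior SD = √σₙ² = √(121647.4884·68251.5625/1406373.9349) = 76.8347.

76.8347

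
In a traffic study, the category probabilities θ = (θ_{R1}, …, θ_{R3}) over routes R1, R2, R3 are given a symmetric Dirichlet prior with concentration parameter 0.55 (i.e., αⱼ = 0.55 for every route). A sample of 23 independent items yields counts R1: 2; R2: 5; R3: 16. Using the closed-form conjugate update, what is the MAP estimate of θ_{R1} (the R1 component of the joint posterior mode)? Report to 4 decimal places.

The Dirichlet prior is conjugate to the Multinomial likelihood: each posterior αⱼ = prior αⱼ + observed count nⱼ.
Posterior concentration: (2.55, 5.55, 16.55), total = 24.65.
Joint mode component: (α_{R1}−1)/(Σα−K) = 1.55/21.65 = 0.0716.

0.0716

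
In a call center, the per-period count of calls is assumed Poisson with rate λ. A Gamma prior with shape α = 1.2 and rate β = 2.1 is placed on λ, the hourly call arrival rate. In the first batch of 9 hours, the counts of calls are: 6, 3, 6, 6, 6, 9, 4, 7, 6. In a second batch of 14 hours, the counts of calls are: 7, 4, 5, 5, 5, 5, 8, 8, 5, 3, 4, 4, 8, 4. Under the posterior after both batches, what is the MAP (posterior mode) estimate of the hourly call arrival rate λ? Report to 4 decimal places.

With a Gamma(shape α, rate β) prior, the Poisson likelihood is conjugate: the posterior is Gamma(α + ΣXᵢ, β + n).
Batch 1: sum of counts S = 53 over n = 9 hours.
After batch 1: Gamma(α+S, β+n) = Gamma(1.2+53, 2.1+9) = Gamma(54.2, 11.1).
Batch 2: sum of counts S = 75 over n = 14 hours.
After batch 2: Gamma(α+S, β+n) = Gamma(54.2+75, 11.1+14) = Gamma(129.2, 25.1).
Mode of Gamma(α,β) for α≥1 is (α−1)/β = 128.2/25.1 = 5.1076.

5.1076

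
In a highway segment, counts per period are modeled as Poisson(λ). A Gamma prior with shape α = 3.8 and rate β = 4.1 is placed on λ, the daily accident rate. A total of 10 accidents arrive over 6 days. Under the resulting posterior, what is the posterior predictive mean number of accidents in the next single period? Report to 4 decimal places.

With a Gamma(shape α, rate β) prior, the Poisson likelihood is conjugate: the posterior is Gamma(α + ΣXᵢ, β + n).
Posterior: Gamma(α+S, β+n) = Gamma(3.8+10, 4.1+6) = Gamma(13.8, 10.1).
The predictive distribution for one future period is NegBinom with mean α/β = 1.3663.

1.3663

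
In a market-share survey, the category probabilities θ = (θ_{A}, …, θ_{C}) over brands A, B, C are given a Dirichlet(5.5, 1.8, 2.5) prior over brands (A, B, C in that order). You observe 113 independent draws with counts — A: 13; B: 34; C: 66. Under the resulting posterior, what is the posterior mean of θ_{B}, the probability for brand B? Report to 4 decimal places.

The Dirichlet prior is conjugate to the Multinomial likelihood: each posterior αⱼ = prior αⱼ + observed count nⱼ.
Posterior concentration: (18.5, 35.8, 68.5), total = 122.8.
E[θ_{B}|data] = α_{B}/Σα = 35.8/122.8 = 0.2915.

0.2915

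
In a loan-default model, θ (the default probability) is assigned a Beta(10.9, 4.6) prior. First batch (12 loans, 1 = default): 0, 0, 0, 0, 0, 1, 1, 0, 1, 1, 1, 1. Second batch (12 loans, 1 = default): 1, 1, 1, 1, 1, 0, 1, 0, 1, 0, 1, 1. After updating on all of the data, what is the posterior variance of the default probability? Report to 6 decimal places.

0.005574

The Beta prior is conjugate to a Binomial/Bernoulli likelihood; the update adds successes to α and failures to β.
After batch 1: Beta(10.9+6, 4.6+6) = Beta(16.9, 10.6).
After batch 2: Beta(16.9+9, 10.6+3) = Beta(25.9, 13.6).
Var = αβ/((α+β)²(α+β+1)) = 25.9·13.6/(39.5²·40.5) = 0.005574.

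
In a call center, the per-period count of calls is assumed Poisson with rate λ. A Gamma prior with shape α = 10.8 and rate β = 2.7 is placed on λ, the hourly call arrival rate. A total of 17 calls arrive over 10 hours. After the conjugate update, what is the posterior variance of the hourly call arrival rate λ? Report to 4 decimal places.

With a Gamma(shape α, rate β) prior, the Poisson likelihood is conjugate: the posterior is Gamma(α + ΣXᵢ, β + n).
Posterior: Gamma(α+S, β+n) = Gamma(10.8+17, 2.7+10) = Gamma(27.8, 12.7).
Var = α/β² = 27.8/12.7² = 0.1724.

0.1724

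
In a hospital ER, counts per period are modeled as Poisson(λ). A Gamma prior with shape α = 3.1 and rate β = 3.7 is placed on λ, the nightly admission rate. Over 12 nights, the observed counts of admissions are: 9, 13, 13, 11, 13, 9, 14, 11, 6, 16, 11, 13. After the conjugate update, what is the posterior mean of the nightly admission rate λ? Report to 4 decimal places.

9.0510

With a Gamma(shape α, rate β) prior, the Poisson likelihood is conjugate: the posterior is Gamma(α + ΣXᵢ, β + n).
Sum of counts S = 139 over n = 12 nights.
Posterior: Gamma(α+S, β+n) = Gamma(3.1+139, 3.7+12) = Gamma(142.1, 15.7).
Posterior mean = α/β = 142.1/15.7 = 9.0510.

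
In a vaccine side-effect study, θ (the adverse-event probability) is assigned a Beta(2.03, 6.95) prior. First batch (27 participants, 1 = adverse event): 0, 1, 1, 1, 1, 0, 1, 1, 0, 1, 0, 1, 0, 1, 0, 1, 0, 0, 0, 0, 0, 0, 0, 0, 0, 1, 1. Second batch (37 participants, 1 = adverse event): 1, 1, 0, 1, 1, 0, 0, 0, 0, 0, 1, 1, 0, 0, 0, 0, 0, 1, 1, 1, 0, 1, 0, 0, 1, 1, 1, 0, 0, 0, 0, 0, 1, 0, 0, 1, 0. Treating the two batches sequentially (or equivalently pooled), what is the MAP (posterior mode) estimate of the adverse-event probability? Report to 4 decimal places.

The Beta prior is conjugate to a Binomial/Bernoulli likelihood; the update adds successes to α and failures to β.
After batch 1: Beta(2.03+12, 6.95+15) = Beta(14.03, 21.95).
After batch 2: Beta(14.03+15, 21.95+22) = Beta(29.03, 43.95).
Mode of Beta(a,b) for a,b>1 is (a−1)/(a+b−2) = 28.03/70.98 = 0.3949.

0.3949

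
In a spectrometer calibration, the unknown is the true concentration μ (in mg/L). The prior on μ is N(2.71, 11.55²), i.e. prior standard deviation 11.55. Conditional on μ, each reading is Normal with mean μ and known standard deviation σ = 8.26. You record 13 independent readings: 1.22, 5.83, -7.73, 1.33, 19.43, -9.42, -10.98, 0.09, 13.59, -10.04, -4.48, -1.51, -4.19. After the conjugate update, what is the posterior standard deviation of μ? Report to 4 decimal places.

For Normal data with known variance σ², a Normal(μ₀, σ₀²) prior on μ is conjugate. Posterior precision = 1/σ₀² + n/σ²; posterior mean is the precision-weighted average of μ₀ and x̄.
σ₀² = 11.55² = 133.4025, σ² = 8.26² = 68.2276; σ² + n·σ₀² = 68.2276 + 13·133.4025 = 1802.4601.
Posterior precision = 1/σ₀² + n/σ² = 1/133.4025 + 13/68.2276 = (σ² + n·σ₀²)/(σ₀²σ²) = 1802.4601/(133.4025·68.2276); posterior variance σₙ² = σ₀²σ²/(σ² + n·σ₀²) = 133.4025·68.2276/1802.4601 = 5.049617.
Posterior SD = √σₙ² = √(133.4025·68.2276/1802.4601) = 2.2471.

2.2471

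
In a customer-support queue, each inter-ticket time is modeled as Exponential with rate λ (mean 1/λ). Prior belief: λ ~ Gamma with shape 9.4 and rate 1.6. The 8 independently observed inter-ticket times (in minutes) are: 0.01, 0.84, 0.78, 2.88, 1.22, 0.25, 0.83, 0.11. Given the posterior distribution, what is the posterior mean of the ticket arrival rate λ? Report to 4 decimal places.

2.0423

With a Gamma(shape α, rate β) prior on the exponential rate λ, the posterior after n observations with total T = Σxᵢ is Gamma(α+n, β+T).
Sum of observations T = 6.92 minutes; n = 8.
Posterior: Gamma(9.4+8, 1.6+6.92) = Gamma(17.4, 8.52).
Posterior mean of λ = α/β = 17.4/8.52 = 2.0423.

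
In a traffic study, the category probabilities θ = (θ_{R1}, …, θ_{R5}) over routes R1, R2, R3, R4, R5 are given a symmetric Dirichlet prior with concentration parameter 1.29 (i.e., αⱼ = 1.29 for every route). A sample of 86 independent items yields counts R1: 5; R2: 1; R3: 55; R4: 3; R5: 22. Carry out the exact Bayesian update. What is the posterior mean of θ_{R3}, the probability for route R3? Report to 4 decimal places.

The Dirichlet prior is conjugate to the Multinomial likelihood: each posterior αⱼ = prior αⱼ + observed count nⱼ.
Posterior concentration: (6.29, 2.29, 56.29, 4.29, 23.29), total = 92.45.
E[θ_{R3}|data] = α_{R3}/Σα = 56.29/92.45 = 0.6089.

0.6089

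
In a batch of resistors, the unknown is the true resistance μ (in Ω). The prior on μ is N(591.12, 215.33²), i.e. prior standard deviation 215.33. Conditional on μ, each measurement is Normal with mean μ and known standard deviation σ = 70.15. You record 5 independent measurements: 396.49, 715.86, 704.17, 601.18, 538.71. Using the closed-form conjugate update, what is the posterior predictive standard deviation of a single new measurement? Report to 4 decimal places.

76.7123

For Normal data with known variance σ², a Normal(μ₀, σ₀²) prior on μ is conjugate. Posterior precision = 1/σ₀² + n/σ²; posterior mean is the precision-weighted average of μ₀ and x̄.
σ₀² = 215.33² = 46367.0089, σ² = 70.15² = 4921.0225; σ² + n·σ₀² = 4921.0225 + 5·46367.0089 = 236756.067.
Posterior precision = 1/σ₀² + n/σ² = 1/46367.0089 + 5/4921.0225 = (σ² + n·σ₀²)/(σ₀²σ²) = 236756.067/(46367.0089·4921.0225); posterior variance σₙ² = σ₀²σ²/(σ² + n·σ₀²) = 46367.0089·4921.0225/236756.067 = 963.747611.
Predictive variance for one new observation = σₙ² + σ² = 46367.0089·4921.0225/236756.067 + 4921.0225 = σ²·(σ₀² + 236756.067)/236756.067 = 4921.0225·283123.0759/236756.067 = 5884.770111; SD = √(4921.0225·283123.0759/236756.067) = 76.7123.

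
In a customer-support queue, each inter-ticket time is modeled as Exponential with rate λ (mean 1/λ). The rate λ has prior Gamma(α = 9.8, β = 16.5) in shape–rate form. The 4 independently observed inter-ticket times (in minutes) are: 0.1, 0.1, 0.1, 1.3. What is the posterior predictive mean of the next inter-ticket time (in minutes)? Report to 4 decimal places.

With a Gamma(shape α, rate β) prior on the exponential rate λ, the posterior after n observations with total T = Σxᵢ is Gamma(α+n, β+T).
Sum of observations T = 1.6 minutes; n = 4.
Posterior: Gamma(9.8+4, 16.5+1.6) = Gamma(13.8, 18.1).
The predictive distribution for the next observation is Lomax; its mean is β/(α−1) = 18.1/12.8 = 1.4141.

1.4141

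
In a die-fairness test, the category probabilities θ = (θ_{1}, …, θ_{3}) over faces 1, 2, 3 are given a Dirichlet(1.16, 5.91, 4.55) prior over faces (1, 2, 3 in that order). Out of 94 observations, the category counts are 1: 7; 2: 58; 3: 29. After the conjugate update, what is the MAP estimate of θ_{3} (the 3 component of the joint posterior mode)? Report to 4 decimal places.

The Dirichlet prior is conjugate to the Multinomial likelihood: each posterior αⱼ = prior αⱼ + observed count nⱼ.
Posterior concentration: (8.16, 63.91, 33.55), total = 105.62.
Joint mode component: (α_{3}−1)/(Σα−K) = 32.55/102.62 = 0.3172.

0.3172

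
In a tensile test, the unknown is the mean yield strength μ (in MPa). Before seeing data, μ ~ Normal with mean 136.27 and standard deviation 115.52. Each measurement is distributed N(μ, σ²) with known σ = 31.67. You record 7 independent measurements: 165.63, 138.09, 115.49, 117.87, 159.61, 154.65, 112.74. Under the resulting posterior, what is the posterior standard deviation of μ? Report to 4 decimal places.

For Normal data with known variance σ², a Normal(μ₀, σ₀²) prior on μ is conjugate. Posterior precision = 1/σ₀² + n/σ²; posterior mean is the precision-weighted average of μ₀ and x̄.
σ₀² = 115.52² = 13344.8704, σ² = 31.67² = 1002.9889; σ² + n·σ₀² = 1002.9889 + 7·13344.8704 = 94417.0817.
Posterior precision = 1/σ₀² + n/σ² = 1/13344.8704 + 7/1002.9889 = (σ² + n·σ₀²)/(σ₀²σ²) = 94417.0817/(13344.8704·1002.9889); posterior variance σₙ² = σ₀²σ²/(σ² + n·σ₀²) = 13344.8704·1002.9889/94417.0817 = 141.762027.
Posterior SD = √σₙ² = √(13344.8704·1002.9889/94417.0817) = 11.9064.

11.9064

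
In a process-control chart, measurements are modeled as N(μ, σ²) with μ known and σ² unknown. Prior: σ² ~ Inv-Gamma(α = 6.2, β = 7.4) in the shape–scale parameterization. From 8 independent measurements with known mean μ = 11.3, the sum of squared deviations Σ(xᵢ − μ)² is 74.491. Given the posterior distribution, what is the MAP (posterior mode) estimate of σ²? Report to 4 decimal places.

3.9862

With known mean μ and an Inverse-Gamma(α, β) prior on σ², the Normal likelihood is conjugate: posterior is Inv-Gamma(α + n/2, β + Σ(xᵢ−μ)²/2).
Posterior: Inv-Gamma(6.2 + 8/2, 7.4 + 74.491/2) = Inv-Gamma(10.20, 44.6455).
Mode = β/(α+1) = 44.6455/11.20 = 3.9862.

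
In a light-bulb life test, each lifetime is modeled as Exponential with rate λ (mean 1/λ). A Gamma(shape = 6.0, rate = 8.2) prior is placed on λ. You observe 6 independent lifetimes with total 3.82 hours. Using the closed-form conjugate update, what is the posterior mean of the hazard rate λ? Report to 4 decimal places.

0.9983

With a Gamma(shape α, rate β) prior on the exponential rate λ, the posterior after n observations with total T = Σxᵢ is Gamma(α+n, β+T).
Posterior: Gamma(6.0+6, 8.2+3.82) = Gamma(12.0, 12.02).
Posterior mean of λ = α/β = 12.0/12.02 = 0.9983.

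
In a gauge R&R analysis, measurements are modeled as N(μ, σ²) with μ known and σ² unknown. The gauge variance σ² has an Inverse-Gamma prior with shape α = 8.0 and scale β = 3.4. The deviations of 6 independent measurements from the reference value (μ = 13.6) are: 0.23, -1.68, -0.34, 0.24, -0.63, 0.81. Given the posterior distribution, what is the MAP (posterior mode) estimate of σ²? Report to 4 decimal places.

0.4542

With known mean μ and an Inverse-Gamma(α, β) prior on σ², the Normal likelihood is conjugate: posterior is Inv-Gamma(α + n/2, β + Σ(xᵢ−μ)²/2).
Σ(xᵢ−μ)² = (0.23)² + (-1.68)² + (-0.34)² + (0.24)² + (-0.63)² + (0.81)² = 4.1015.
Posterior: Inv-Gamma(8.0 + 6/2, 3.4 + 4.1015/2) = Inv-Gamma(11.00, 5.45075).
Mode = β/(α+1) = 5.45075/12.00 = 0.4542.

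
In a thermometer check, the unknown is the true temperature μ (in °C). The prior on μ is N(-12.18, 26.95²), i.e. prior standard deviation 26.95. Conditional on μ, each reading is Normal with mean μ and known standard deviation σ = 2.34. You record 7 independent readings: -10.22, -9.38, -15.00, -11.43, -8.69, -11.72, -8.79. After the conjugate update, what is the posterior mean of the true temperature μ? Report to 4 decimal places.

-10.7487

For Normal data with known variance σ², a Normal(μ₀, σ₀²) prior on μ is conjugate. Posterior precision = 1/σ₀² + n/σ²; posterior mean is the precision-weighted average of μ₀ and x̄.
Σxᵢ = (-10.22) + (-9.38) + (-15.00) + (-11.43) + (-8.69) + (-11.72) + (-8.79) = -75.23, so n·x̄ = -75.23.
σ₀² = 26.95² = 726.3025, σ² = 2.34² = 5.4756; σ² + n·σ₀² = 5.4756 + 7·726.3025 = 5089.5931.
Posterior mean = (μ₀/σ₀² + n·x̄/σ²)/(1/σ₀² + n/σ²) = (σ²·μ₀ + σ₀²·n·x̄)/(σ² + n·σ₀²) = (5.4756·(-12.18) + 726.3025·(-75.23))/5089.5931 = -54706.429883/5089.5931 = -10.7487.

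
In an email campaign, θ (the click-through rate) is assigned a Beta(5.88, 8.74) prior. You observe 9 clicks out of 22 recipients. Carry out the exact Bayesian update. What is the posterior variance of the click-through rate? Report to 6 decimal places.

0.006412

The Beta prior is conjugate to a Binomial/Bernoulli likelihood; the update adds successes to α and failures to β.
Posterior: Beta(α+k, β+n−k) = Beta(5.88+9, 8.74+13) = Beta(14.88, 21.74).
Var = αβ/((α+β)²(α+β+1)) = 14.88·21.74/(36.62²·37.62) = 0.006412.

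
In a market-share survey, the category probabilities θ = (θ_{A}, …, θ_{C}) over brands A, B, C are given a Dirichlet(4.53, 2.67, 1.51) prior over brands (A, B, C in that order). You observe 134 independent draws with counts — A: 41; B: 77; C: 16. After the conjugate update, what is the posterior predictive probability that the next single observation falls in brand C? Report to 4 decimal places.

0.1227

The Dirichlet prior is conjugate to the Multinomial likelihood: each posterior αⱼ = prior αⱼ + observed count nⱼ.
Posterior concentration: (45.53, 79.67, 17.51), total = 142.71.
P(next = C | data) = α_{C}/Σα = 0.1227.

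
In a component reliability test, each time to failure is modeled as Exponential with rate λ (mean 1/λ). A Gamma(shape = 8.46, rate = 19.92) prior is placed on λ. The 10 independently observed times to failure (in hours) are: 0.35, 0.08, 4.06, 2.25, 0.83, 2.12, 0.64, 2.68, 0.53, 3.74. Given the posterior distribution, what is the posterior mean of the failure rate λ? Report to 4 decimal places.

With a Gamma(shape α, rate β) prior on the exponential rate λ, the posterior after n observations with total T = Σxᵢ is Gamma(α+n, β+T).
Sum of observations T = 17.28 hours; n = 10.
Posterior: Gamma(8.46+10, 19.92+17.28) = Gamma(18.46, 37.20).
Posterior mean of λ = α/β = 18.46/37.20 = 0.4962.

0.4962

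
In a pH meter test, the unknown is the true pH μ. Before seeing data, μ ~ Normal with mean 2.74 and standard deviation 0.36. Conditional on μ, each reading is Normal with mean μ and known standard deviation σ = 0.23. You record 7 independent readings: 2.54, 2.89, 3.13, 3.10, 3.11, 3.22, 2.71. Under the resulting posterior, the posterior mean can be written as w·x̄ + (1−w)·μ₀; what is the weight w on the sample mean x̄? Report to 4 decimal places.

For Normal data with known variance σ², a Normal(μ₀, σ₀²) prior on μ is conjugate. Posterior precision = 1/σ₀² + n/σ²; posterior mean is the precision-weighted average of μ₀ and x̄.
σ₀² = 0.36² = 0.1296, σ² = 0.23² = 0.0529. Prior precision 1/σ₀² = 1/0.1296; data precision n/σ² = 7/0.0529.
w = (n/σ²)/(1/σ₀² + n/σ²) = n·σ₀²/(σ² + n·σ₀²) = 7·0.1296/(0.0529 + 7·0.1296) = 0.9072/0.9601 = 0.9449.

0.9449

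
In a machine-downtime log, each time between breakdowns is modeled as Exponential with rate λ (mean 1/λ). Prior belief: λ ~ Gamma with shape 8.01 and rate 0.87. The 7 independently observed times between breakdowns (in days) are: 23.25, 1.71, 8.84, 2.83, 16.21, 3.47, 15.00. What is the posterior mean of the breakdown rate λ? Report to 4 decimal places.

0.2080

With a Gamma(shape α, rate β) prior on the exponential rate λ, the posterior after n observations with total T = Σxᵢ is Gamma(α+n, β+T).
Sum of observations T = 71.31 days; n = 7.
Posterior: Gamma(8.01+7, 0.87+71.31) = Gamma(15.01, 72.18).
Posterior mean of λ = α/β = 15.01/72.18 = 0.2080.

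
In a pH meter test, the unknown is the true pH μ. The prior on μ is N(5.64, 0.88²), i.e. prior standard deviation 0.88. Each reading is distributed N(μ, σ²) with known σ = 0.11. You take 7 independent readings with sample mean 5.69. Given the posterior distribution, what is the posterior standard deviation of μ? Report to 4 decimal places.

0.0415

For Normal data with known variance σ², a Normal(μ₀, σ₀²) prior on μ is conjugate. Posterior precision = 1/σ₀² + n/σ²; posterior mean is the precision-weighted average of μ₀ and x̄.
σ₀² = 0.88² = 0.7744, σ² = 0.11² = 0.0121; σ² + n·σ₀² = 0.0121 + 7·0.7744 = 5.4329.
Posterior precision = 1/σ₀² + n/σ² = 1/0.7744 + 7/0.0121 = (σ² + n·σ₀²)/(σ₀²σ²) = 5.4329/(0.7744·0.0121); posterior variance σₙ² = σ₀²σ²/(σ² + n·σ₀²) = 0.7744·0.0121/5.4329 = 0.001725.
Posterior SD = √σₙ² = √(0.7744·0.0121/5.4329) = 0.0415.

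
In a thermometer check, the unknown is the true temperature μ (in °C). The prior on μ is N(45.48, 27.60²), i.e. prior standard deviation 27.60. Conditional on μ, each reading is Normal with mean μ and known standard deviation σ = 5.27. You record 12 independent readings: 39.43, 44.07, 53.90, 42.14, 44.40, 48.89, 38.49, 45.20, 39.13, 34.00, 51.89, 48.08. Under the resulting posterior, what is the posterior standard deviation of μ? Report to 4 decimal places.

For Normal data with known variance σ², a Normal(μ₀, σ₀²) prior on μ is conjugate. Posterior precision = 1/σ₀² + n/σ²; posterior mean is the precision-weighted average of μ₀ and x̄.
σ₀² = 27.60² = 761.76, σ² = 5.27² = 27.7729; σ² + n·σ₀² = 27.7729 + 12·761.76 = 9168.8929.
Posterior precision = 1/σ₀² + n/σ² = 1/761.76 + 12/27.7729 = (σ² + n·σ₀²)/(σ₀²σ²) = 9168.8929/(761.76·27.7729); posterior variance σₙ² = σ₀²σ²/(σ² + n·σ₀²) = 761.76·27.7729/9168.8929 = 2.307398.
Posterior SD = √σₙ² = √(761.76·27.7729/9168.8929) = 1.5190.

1.5190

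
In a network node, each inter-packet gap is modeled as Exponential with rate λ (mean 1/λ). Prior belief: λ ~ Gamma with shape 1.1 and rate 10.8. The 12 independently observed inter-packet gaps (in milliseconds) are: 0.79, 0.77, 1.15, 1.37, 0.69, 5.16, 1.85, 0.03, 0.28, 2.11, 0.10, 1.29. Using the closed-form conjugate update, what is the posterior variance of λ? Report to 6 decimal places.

With a Gamma(shape α, rate β) prior on the exponential rate λ, the posterior after n observations with total T = Σxᵢ is Gamma(α+n, β+T).
Sum of observations T = 15.59 milliseconds; n = 12.
Posterior: Gamma(1.1+12, 10.8+15.59) = Gamma(13.1, 26.39).
Var = α/β² = 0.018810.

0.018810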